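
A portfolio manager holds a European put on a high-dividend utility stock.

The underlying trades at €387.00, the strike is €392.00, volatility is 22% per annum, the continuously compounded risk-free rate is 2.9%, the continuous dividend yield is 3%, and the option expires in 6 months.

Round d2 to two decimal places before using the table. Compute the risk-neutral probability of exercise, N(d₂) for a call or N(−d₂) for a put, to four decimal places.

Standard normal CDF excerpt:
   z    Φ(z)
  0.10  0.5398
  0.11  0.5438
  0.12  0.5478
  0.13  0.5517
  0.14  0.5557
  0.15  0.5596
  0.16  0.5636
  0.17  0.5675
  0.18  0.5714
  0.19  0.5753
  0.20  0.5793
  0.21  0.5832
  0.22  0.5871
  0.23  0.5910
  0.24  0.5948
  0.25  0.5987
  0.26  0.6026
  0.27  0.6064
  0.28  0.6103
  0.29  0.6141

σ√T = 0.22·√0.5 = 0.1556
d₁ = [ln(387/392) + (0.029 − 0.03 + 0.22²/2)·0.5] / 0.1556 = [-0.0128 + 0.0116] / 0.1556 = -0.0080 which rounds to -0.01
d₂ = d₁ − σ√T = -0.0080 − 0.1556 = -0.1635 which rounds to -0.16
Pr(exercise) under Q = N(−d₂) = N(0.16) = 0.5636

0.5636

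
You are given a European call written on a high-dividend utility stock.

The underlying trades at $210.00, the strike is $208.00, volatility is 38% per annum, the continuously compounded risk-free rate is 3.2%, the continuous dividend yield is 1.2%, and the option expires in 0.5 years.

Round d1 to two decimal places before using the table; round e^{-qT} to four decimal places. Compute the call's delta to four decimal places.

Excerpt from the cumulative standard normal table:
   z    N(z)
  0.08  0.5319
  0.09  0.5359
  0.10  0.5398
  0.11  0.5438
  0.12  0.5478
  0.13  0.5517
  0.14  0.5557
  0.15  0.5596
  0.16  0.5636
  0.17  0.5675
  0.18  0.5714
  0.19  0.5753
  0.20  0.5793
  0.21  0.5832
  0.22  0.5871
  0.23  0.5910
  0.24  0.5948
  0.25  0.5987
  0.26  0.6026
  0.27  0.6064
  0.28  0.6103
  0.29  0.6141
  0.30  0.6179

T = 0.5;  σ√T = 0.2687
d₁ = [ln(210/208) + (0.032 − 0.012 + 0.38²/2)·0.5] / 0.2687 = [0.0096 + 0.0461] / 0.2687 = 0.2072 which rounds to 0.21
N(d₁) = N(0.21) = 0.5832
Δ_call = exp(−qT)·N(d₁) = 0.9940·0.5832 = 0.5797

0.5797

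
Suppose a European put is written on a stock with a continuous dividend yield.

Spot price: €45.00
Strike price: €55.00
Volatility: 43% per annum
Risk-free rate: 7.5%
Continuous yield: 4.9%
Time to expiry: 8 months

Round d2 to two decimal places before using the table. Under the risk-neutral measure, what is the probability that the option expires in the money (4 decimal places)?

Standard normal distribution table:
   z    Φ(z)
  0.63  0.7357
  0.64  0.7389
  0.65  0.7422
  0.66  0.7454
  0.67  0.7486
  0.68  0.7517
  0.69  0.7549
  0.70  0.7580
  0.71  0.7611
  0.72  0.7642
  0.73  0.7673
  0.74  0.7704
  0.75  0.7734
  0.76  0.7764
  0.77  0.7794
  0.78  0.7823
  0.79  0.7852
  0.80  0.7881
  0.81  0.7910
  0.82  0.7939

σ√T = 0.43 × 0.8165 = 0.3511
d₁ = [ln(45/55) + (0.075 − 0.049 + 0.43²/2)·0.6667] / 0.3511 = [-0.2007 + 0.0790] / 0.3511 = -0.3466 ≈ -0.35
d₂ = d₁ − σ√T = -0.3466 − 0.3511 = -0.6977 ≈ -0.70
Pr(exercise) under Q = N(−d₂) = N(0.70) = 0.7580

0.7580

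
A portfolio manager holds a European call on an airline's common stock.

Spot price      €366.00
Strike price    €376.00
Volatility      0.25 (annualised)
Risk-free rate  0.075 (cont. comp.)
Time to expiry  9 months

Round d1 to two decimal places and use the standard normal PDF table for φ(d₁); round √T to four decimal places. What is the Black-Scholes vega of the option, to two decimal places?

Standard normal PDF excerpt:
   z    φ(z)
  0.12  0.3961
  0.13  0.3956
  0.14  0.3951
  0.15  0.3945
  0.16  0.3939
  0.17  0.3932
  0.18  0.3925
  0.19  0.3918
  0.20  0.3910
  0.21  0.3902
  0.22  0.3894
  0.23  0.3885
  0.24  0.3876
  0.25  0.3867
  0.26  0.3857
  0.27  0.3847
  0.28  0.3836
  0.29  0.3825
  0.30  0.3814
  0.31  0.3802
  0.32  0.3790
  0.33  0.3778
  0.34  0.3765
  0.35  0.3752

122.85

T = 0.75;  σ√T = 0.2165
ln(S/K) + (r + σ²/2)T = ln(366/376) + (0.075 + 0.25²/2)·0.75 = -0.0270 + 0.0797 = 0.0527
d₁ = 0.0527 / 0.2165 = 0.2436 → 0.24
√T = √0.75 = 0.8660
φ(d₁) = φ(0.24) = 0.3876
vega = S·φ(d₁)·√T = 366·0.3876·0.8660 = 122.8521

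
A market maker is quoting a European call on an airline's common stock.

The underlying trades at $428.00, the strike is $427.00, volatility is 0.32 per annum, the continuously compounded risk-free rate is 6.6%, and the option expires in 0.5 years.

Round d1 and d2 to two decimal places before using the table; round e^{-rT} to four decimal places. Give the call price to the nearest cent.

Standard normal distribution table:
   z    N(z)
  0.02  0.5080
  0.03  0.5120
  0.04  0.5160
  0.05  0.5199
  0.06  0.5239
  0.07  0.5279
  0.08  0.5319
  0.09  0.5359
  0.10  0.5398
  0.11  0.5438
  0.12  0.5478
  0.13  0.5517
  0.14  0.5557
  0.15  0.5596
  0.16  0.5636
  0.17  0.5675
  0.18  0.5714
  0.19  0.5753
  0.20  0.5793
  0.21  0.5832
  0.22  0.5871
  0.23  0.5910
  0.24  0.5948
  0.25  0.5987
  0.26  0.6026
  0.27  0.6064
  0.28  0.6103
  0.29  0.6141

T = 0.5;  σ√T = 0.2263
ln(S/K) + (r + σ²/2)T = ln(428/427) + (0.066 + 0.32²/2)·0.5 = 0.0023 + 0.0586 = 0.0609
d₁ = 0.0609 / 0.2263 = 0.2693 → 0.27
d₂ = d₁ − σ√T = 0.2693 − 0.2263 = 0.0430 → 0.04
exp(−rT) = exp(−0.066·0.5) = 0.9675
N(d₁) = N(0.27) = 0.6064;  N(d₂) = N(0.04) = 0.5160
C = 428·0.6064 − 427·0.9675·0.5160 = 259.5392 − 213.1712 = 46.3680

$46.37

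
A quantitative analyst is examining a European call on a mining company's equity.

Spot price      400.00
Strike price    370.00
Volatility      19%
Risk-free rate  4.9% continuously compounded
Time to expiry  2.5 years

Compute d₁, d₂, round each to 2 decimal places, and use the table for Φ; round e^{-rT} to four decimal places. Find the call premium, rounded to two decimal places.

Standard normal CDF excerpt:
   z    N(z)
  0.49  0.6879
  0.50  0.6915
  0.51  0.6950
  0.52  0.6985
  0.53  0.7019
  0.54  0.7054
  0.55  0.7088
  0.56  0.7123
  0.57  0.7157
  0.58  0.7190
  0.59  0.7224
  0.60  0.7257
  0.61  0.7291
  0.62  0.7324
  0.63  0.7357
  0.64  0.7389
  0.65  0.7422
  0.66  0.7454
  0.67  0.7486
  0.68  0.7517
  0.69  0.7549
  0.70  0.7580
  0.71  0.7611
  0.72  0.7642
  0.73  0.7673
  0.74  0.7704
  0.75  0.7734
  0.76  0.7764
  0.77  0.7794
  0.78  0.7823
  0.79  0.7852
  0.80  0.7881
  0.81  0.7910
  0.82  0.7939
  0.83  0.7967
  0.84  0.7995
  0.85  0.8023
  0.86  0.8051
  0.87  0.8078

σ√T = 0.19 × 1.5811 = 0.3004
d₁ = [ln(400/370) + (0.049 + ½·0.19²)·2.5] / (σ√T) = (0.0780 + 0.1676) / 0.3004 = 0.8175 → 0.82
d₂ = 0.8175 − 0.3004 = 0.5171 → 0.52
e^(−rT) = e^(−0.049·2.5) = 0.8847
C = 400·N(0.82) − 370·0.8847·N(0.52) = 400·0.7939 − 370·0.8847·0.6985 = 317.5600 − 228.6463 = 88.9137

88.91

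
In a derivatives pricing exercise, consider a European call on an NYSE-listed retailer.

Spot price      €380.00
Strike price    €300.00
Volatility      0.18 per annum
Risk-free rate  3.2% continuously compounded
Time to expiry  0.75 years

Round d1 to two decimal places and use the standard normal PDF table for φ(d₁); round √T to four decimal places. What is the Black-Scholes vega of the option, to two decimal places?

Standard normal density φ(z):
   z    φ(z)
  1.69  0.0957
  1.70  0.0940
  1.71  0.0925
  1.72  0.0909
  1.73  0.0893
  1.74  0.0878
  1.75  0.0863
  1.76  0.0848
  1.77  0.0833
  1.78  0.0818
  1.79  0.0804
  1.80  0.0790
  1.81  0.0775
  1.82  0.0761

28.40

σ√T = 0.18 × 0.8660 = 0.1559
ln(S/K) + (r + σ²/2)T = ln(380/300) + (0.032 + 0.18²/2)·0.75 = 0.2364 + 0.0362 = 0.2725
d₁ = 0.2725 / 0.1559 = 1.7483 which rounds to 1.75
√T = √0.75 = 0.8660
φ(d₁) = φ(1.75) = 0.0863
vega = S·φ(d₁)·√T = 380·0.0863·0.8660 = 28.3996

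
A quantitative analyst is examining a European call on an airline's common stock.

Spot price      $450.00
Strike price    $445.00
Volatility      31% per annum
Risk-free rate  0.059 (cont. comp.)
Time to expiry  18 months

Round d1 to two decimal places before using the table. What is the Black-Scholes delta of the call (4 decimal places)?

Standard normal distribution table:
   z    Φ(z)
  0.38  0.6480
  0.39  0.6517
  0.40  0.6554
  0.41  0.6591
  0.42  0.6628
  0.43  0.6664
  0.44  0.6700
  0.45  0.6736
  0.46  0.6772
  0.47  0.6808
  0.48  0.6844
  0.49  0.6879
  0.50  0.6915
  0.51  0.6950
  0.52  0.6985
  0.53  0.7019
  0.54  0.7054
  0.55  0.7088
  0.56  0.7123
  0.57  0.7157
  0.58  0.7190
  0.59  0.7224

0.6736

σ√T = 0.31·√1.5 = 0.3797
d₁ = [ln(450/445) + (0.059 + 0.31²/2)·1.5] / 0.3797 = [0.0112 + 0.1606] / 0.3797 = 0.4524 ⇒ 0.45
N(d₁) = N(0.45) = 0.6736
Δ_call = N(d₁) = 0.6736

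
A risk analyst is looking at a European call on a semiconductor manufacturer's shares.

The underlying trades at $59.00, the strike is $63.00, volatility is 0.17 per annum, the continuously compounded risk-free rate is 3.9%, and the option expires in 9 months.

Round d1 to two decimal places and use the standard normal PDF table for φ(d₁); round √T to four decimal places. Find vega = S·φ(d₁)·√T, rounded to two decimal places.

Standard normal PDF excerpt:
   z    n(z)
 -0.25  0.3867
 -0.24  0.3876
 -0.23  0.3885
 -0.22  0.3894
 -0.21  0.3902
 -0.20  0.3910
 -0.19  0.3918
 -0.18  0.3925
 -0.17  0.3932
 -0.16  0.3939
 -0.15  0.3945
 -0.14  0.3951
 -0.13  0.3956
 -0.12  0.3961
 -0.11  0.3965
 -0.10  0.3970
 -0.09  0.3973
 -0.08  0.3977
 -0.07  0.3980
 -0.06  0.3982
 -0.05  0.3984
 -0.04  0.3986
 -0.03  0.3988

20.09

σ√T = 0.17 × 0.8660 = 0.1472
d₁ = [ln(59/63) + (0.039 + ½·0.17²)·0.75] / (σ√T) = (-0.0656 + 0.0401) / 0.1472 = -0.1733 which rounds to -0.17
√T = √0.75 = 0.8660
φ(d₁) = φ(-0.17) = 0.3932
vega = S·φ(d₁)·√T = 59·0.3932·0.8660 = 20.0902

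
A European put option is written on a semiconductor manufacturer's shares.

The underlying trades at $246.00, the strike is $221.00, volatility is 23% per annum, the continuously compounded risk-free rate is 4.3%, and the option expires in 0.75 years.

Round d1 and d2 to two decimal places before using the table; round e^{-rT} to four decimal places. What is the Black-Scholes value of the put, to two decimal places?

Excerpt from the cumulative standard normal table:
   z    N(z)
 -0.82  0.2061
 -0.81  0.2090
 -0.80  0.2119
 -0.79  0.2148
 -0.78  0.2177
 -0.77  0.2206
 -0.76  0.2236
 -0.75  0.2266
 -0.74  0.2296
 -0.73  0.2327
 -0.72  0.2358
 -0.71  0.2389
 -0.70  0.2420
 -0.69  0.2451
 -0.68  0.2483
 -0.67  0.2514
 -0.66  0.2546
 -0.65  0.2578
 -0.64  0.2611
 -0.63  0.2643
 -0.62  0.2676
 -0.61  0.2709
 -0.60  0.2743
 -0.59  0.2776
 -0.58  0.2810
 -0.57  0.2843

σ√T = 0.23·√0.75 = 0.1992
d₁ = [ln(246/221) + (0.043 + 0.23²/2)·0.75] / 0.1992 = [0.1072 + 0.0521] / 0.1992 = 0.7995 ⇒ 0.80
d₂ = d₁ − σ√T = 0.7995 − 0.1992 = 0.6004 ⇒ 0.60
e^(−rT) = e^(−0.043·0.75) = 0.9683
N(−d₂) = N(-0.60) = 0.2743;  N(−d₁) = N(-0.80) = 0.2119
P = 221·0.9683·0.2743 − 246·0.2119 = 58.6986 − 52.1274 = 6.5712

$6.57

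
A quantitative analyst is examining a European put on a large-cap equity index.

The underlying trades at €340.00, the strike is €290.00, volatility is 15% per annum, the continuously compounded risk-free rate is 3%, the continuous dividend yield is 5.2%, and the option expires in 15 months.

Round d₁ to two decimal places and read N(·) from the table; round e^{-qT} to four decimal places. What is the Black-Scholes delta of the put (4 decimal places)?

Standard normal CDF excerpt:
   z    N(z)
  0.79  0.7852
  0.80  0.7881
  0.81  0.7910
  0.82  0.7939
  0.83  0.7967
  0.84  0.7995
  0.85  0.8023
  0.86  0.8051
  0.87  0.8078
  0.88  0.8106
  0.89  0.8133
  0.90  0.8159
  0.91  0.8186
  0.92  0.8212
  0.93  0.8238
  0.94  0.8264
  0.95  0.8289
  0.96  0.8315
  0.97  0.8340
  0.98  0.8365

-0.1801

T = 1.25;  σ√T = 0.1677
d₁ = [ln(340/290) + (0.03 − 0.052 + 0.15²/2)·1.25] / 0.1677 = [0.1591 − 0.0134] / 0.1677 = 0.8684 ⇒ 0.87
N(d₁) = N(0.87) = 0.8078
Δ_put = e^(−qT)·(N(d₁) − 1) = 0.9371·(0.8078 − 1) = -0.1801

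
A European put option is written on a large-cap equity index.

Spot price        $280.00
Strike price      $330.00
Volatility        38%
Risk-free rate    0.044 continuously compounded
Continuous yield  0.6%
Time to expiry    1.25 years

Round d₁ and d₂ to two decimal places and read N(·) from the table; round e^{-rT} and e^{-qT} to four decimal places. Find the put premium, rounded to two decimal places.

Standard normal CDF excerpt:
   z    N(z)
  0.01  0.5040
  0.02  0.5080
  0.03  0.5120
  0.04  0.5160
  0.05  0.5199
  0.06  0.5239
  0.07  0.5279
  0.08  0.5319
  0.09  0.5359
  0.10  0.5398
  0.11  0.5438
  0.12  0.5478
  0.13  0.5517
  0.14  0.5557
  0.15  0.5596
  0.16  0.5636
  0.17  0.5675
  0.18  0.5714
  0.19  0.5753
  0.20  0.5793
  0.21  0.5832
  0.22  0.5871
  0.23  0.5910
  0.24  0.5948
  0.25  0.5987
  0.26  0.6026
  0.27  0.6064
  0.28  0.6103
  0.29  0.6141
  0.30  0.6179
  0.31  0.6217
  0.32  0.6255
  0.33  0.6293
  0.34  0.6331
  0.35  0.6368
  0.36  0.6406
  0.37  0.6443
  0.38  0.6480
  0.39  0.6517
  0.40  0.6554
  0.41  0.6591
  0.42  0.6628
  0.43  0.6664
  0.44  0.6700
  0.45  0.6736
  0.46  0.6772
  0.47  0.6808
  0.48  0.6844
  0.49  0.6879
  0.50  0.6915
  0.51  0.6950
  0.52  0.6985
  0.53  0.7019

$69.27

T = 1.25;  σ√T = 0.4249
ln(S/K) + (r − q + σ²/2)T = ln(280/330) + (0.044 − 0.006 + 0.38²/2)·1.25 = -0.1643 + 0.1377 = -0.0266
d₁ = -0.0266 / 0.4249 = -0.0625 which rounds to -0.06
d₂ = d₁ − σ√T = -0.0625 − 0.4249 = -0.4874 which rounds to -0.49
e^(−qT) = e^(−0.006·1.25) = 0.9925;  e^(−rT) = e^(−0.044·1.25) = 0.9465
N(−d₂) = N(0.49) = 0.6879;  N(−d₁) = N(0.06) = 0.5239
P = 330·0.9465·0.6879 − 280·0.9925·0.5239 = 214.8621 − 145.5918 = 69.2703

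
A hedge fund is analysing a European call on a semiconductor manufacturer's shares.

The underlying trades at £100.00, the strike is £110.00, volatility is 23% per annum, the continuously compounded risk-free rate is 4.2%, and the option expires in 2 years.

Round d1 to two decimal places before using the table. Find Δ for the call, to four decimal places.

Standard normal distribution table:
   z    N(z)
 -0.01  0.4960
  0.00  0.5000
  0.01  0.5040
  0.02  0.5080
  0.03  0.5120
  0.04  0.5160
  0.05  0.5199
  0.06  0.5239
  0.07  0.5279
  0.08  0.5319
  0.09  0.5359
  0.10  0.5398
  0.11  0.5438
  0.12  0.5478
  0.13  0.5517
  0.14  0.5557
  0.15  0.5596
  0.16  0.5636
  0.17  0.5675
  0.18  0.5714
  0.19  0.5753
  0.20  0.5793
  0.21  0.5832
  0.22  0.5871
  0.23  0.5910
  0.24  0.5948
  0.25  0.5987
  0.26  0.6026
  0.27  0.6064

T = 2;  σ√T = 0.3253
d₁ = [ln(100/110) + (0.042 + 0.23²/2)·2] / 0.3253 = [-0.0953 + 0.1369] / 0.3253 = 0.1279 ⇒ 0.13
N(d₁) = N(0.13) = 0.5517
Δ_call = N(d₁) = 0.5517

0.5517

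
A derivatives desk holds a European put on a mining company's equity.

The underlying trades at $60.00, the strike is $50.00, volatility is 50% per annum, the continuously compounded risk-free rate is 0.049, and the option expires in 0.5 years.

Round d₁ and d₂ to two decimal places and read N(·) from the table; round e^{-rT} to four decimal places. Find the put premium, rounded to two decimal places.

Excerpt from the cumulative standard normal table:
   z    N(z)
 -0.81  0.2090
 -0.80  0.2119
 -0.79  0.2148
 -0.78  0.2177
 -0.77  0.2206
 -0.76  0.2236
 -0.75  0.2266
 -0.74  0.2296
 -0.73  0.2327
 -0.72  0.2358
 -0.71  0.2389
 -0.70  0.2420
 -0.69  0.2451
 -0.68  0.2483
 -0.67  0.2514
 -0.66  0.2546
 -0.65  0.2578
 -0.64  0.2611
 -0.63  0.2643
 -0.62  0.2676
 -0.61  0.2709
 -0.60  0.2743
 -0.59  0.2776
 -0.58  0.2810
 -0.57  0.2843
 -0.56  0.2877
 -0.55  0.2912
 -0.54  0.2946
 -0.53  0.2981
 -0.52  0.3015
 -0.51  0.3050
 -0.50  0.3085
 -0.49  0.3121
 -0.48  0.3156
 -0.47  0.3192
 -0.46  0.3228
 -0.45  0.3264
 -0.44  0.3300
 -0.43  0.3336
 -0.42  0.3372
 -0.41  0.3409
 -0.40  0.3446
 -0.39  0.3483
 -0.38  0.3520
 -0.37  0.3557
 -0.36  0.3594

σ√T = 0.5 × 0.7071 = 0.3536
d₁ = [ln(60/50) + (0.049 + 0.5²/2)·0.5] / 0.3536 = [0.1823 + 0.0870] / 0.3536 = 0.7618 which rounds to 0.76
d₂ = d₁ − σ√T = 0.7618 − 0.3536 = 0.4082 which rounds to 0.41
exp(−rT) = exp(−0.049·0.5) = 0.9758
N(−d₂) = N(-0.41) = 0.3409;  N(−d₁) = N(-0.76) = 0.2236
P = 50·0.9758·0.3409 − 60·0.2236 = 16.6325 − 13.4160 = 3.2165

$3.22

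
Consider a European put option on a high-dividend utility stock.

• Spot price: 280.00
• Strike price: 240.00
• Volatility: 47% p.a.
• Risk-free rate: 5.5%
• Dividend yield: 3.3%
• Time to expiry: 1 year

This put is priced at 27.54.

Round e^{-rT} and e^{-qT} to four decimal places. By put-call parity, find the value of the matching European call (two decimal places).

e^(−qT) = e^(−0.033·1) = 0.9675;  e^(−rT) = e^(−0.055·1) = 0.9465
Put-call parity: C − P = S·e^(−qT) − K·e^(−rT) = 280·0.9675 − 240·0.9465 = 270.9000 − 227.1600 = 43.7400
C = P + (C − P) = 27.54 + (43.7400) = 71.2800

71.28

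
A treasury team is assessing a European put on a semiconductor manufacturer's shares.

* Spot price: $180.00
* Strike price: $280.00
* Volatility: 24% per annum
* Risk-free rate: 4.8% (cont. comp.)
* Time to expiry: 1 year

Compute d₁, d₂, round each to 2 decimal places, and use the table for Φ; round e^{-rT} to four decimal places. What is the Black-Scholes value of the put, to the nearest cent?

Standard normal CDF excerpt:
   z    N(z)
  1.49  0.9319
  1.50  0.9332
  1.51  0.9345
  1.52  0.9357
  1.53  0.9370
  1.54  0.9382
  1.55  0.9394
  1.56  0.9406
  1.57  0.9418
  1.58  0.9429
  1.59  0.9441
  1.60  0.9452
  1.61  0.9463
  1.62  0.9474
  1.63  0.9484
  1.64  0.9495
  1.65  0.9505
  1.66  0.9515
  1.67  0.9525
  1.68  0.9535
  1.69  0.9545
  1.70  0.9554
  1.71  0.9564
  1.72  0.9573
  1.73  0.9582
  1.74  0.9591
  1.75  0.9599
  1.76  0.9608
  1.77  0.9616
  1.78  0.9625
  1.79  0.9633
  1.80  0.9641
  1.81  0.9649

$87.98

σ√T = 0.24 × 1.0000 = 0.2400
d₁ = [ln(180/280) + (0.048 + 0.24²/2)·1] / 0.2400 = [-0.4418 + 0.0768] / 0.2400 = -1.5210 which rounds to -1.52
d₂ = d₁ − σ√T = -1.5210 − 0.2400 = -1.7610 which rounds to -1.76
exp(−rT) = exp(−0.048·1) = 0.9531
N(−d₂) = N(1.76) = 0.9608;  N(−d₁) = N(1.52) = 0.9357
P = 280·0.9531·0.9608 − 180·0.9357 = 256.4068 − 168.4260 = 87.9808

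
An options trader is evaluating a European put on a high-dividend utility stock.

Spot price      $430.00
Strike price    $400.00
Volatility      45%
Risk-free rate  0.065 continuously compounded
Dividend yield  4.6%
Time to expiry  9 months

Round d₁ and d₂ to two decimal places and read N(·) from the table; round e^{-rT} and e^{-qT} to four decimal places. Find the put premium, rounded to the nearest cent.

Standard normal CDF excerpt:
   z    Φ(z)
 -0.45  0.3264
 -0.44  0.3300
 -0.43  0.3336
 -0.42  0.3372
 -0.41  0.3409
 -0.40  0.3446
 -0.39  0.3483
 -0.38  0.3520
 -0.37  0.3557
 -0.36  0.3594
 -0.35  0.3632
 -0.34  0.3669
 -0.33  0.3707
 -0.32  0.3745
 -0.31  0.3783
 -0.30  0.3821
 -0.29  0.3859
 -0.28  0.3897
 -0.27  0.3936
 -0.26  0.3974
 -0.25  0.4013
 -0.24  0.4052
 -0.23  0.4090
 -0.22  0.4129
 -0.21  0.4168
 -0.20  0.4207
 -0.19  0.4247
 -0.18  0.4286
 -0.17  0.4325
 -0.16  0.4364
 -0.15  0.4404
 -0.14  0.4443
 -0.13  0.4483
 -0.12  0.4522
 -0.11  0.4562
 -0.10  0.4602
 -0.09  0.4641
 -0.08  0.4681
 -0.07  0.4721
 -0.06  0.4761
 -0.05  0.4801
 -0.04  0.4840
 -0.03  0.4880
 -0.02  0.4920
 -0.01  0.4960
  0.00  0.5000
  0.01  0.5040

$45.83

T = 0.75;  σ√T = 0.3897
ln(S/K) + (r − q + σ²/2)T = ln(430/400) + (0.065 − 0.046 + 0.45²/2)·0.75 = 0.0723 + 0.0902 = 0.1625
d₁ = 0.1625 / 0.3897 = 0.4170 which rounds to 0.42
d₂ = d₁ − σ√T = 0.4170 − 0.3897 = 0.0273 which rounds to 0.03
exp(−qT) = exp(−0.046·0.75) = 0.9661;  exp(−rT) = exp(−0.065·0.75) = 0.9524
N(−d₂) = N(-0.03) = 0.4880;  N(−d₁) = N(-0.42) = 0.3372
P = 400·0.9524·0.4880 − 430·0.9661·0.3372 = 185.9085 − 140.0806 = 45.8278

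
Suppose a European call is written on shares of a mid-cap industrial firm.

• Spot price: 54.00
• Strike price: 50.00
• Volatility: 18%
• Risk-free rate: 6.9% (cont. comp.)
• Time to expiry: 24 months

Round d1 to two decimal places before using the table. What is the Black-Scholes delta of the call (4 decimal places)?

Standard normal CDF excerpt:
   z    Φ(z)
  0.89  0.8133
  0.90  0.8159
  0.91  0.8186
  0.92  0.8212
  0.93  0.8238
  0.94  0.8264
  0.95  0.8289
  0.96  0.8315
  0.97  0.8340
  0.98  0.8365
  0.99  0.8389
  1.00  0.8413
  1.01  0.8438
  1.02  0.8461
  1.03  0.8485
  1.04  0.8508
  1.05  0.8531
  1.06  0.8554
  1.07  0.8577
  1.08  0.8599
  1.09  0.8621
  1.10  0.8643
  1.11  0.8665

σ√T = 0.18·√2 = 0.2546
d₁ = [ln(54/50) + (0.069 + ½·0.18²)·2] / (σ√T) = (0.0770 + 0.1704) / 0.2546 = 0.9717 which rounds to 0.97
N(d₁) = N(0.97) = 0.8340
Δ_call = N(d₁) = 0.8340

0.8340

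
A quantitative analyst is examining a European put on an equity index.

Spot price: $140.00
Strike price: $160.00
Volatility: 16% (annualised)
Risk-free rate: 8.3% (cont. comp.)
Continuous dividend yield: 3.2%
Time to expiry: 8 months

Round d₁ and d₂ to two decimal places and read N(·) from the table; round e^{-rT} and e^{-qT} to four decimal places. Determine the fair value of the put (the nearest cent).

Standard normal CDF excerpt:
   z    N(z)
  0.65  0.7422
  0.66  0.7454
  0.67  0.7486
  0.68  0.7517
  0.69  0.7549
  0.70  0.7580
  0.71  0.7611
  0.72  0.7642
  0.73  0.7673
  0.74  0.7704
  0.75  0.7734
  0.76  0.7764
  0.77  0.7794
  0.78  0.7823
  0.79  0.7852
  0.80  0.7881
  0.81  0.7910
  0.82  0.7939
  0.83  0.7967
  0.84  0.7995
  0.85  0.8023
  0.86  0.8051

$16.73

T = 0.6667;  σ√T = 0.1306
ln(S/K) + (r − q + σ²/2)T = ln(140/160) + (0.083 − 0.032 + 0.16²/2)·0.6667 = -0.1335 + 0.0425 = -0.0910
d₁ = -0.0910 / 0.1306 = -0.6966 ⇒ -0.70
d₂ = d₁ − σ√T = -0.6966 − 0.1306 = -0.8272 ⇒ -0.83
e^(−qT) = e^(−0.032·0.6667) = 0.9789;  e^(−rT) = e^(−0.083·0.6667) = 0.9462
N(−d₂) = N(0.83) = 0.7967;  N(−d₁) = N(0.70) = 0.7580
P = 160·0.9462·0.7967 − 140·0.9789·0.7580 = 120.6140 − 103.8809 = 16.7331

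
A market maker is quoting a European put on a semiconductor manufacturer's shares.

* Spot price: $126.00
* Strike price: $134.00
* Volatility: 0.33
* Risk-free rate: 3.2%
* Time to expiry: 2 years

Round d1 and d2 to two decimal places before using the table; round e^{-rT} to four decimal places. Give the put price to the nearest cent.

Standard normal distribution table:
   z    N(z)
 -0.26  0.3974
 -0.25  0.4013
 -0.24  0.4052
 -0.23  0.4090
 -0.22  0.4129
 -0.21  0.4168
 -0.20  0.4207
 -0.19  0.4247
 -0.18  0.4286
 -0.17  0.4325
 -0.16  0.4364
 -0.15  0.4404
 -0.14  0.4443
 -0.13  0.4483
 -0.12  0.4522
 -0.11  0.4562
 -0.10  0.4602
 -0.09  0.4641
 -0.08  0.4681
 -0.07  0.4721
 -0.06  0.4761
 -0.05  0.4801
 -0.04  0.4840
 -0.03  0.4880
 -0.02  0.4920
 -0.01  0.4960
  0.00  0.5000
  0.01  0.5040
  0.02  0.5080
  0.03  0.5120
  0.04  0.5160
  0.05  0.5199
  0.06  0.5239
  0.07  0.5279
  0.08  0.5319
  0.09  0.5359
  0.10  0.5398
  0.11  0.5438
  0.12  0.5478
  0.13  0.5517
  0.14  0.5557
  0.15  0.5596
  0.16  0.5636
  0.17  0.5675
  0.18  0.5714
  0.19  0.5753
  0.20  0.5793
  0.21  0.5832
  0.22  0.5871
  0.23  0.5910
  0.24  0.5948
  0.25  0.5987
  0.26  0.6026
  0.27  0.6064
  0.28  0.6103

σ√T = 0.33·√2 = 0.4667
d₁ = [ln(126/134) + (0.032 + 0.33²/2)·2] / 0.4667 = [-0.0616 + 0.1729] / 0.4667 = 0.2386 → 0.24
d₂ = d₁ − σ√T = 0.2386 − 0.4667 = -0.2281 → -0.23
e^(−rT) = e^(−0.032·2) = 0.9380
P = 134·0.9380·N(0.23) − 126·N(-0.24) = 134·0.9380·0.5910 − 126·0.4052 = 74.2840 − 51.0552 = 23.2288

$23.23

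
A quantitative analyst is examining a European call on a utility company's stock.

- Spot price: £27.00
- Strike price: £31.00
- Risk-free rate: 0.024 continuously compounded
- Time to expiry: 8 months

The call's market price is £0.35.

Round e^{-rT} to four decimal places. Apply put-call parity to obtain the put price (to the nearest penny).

exp(−rT) = exp(−0.024·0.6667) = 0.9841
Put-call parity: C − P = S − K·e^(−rT) = 27 − 31·0.9841 = 27 − 30.5071 = -3.5071
P = C − (C − P) = 0.35 − (-3.5071) = 3.8571

£3.86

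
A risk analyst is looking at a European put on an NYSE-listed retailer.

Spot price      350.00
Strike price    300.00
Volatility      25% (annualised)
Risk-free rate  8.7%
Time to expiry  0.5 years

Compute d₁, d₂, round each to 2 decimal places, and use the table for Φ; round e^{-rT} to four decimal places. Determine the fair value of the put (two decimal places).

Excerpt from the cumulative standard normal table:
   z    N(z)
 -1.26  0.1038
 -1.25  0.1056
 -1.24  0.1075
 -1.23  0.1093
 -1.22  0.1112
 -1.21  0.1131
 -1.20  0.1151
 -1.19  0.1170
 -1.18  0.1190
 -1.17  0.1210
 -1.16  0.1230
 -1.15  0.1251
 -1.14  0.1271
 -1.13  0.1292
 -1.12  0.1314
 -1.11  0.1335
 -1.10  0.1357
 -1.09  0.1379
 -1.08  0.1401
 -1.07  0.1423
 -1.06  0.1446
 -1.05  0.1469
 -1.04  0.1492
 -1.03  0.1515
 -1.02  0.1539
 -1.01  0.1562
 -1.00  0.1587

3.93

σ√T = 0.25 × 0.7071 = 0.1768
d₁ = [ln(350/300) + (0.087 + 0.25²/2)·0.5] / 0.1768 = [0.1542 + 0.0591] / 0.1768 = 1.2065 which rounds to 1.21
d₂ = d₁ − σ√T = 1.2065 − 0.1768 = 1.0297 which rounds to 1.03
exp(−rT) = exp(−0.087·0.5) = 0.9574
N(−d₂) = N(-1.03) = 0.1515;  N(−d₁) = N(-1.21) = 0.1131
P = 300·0.9574·0.1515 − 350·0.1131 = 43.5138 − 39.5850 = 3.9288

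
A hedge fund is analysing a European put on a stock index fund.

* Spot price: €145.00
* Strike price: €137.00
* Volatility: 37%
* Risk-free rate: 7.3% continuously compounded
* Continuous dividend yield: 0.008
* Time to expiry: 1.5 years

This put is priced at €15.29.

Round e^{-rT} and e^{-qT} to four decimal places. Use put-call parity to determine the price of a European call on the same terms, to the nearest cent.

e^(−qT) = e^(−0.008·1.5) = 0.9881;  e^(−rT) = e^(−0.073·1.5) = 0.8963
Put-call parity: C − P = S·e^(−qT) − K·e^(−rT) = 145·0.9881 − 137·0.8963 = 143.2745 − 122.7931 = 20.4814
C = P + (C − P) = 15.29 + (20.4814) = 35.7714

€35.77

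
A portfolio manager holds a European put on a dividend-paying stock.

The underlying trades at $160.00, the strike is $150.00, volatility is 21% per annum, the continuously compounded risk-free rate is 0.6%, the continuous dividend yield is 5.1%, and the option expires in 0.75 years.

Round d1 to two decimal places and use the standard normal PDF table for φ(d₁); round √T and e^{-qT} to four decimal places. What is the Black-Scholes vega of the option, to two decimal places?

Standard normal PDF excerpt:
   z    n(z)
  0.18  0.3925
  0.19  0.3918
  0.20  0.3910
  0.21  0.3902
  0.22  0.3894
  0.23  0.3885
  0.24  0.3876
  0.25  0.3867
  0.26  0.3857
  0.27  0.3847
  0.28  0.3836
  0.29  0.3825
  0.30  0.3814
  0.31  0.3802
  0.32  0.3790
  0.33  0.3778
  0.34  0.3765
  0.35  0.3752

51.44

T = 0.75;  σ√T = 0.1819
d₁ = [ln(160/150) + (0.006 − 0.051 + 0.21²/2)·0.75] / 0.1819 = [0.0645 − 0.0172] / 0.1819 = 0.2602 ≈ 0.26
√T = √0.75 = 0.8660
φ(d₁) = φ(0.26) = 0.3857
exp(−qT) = exp(−0.051·0.75) = 0.9625
vega = S·exp(−qT)·φ(d₁)·√T = 160·0.9625·0.3857·0.8660 = 51.4385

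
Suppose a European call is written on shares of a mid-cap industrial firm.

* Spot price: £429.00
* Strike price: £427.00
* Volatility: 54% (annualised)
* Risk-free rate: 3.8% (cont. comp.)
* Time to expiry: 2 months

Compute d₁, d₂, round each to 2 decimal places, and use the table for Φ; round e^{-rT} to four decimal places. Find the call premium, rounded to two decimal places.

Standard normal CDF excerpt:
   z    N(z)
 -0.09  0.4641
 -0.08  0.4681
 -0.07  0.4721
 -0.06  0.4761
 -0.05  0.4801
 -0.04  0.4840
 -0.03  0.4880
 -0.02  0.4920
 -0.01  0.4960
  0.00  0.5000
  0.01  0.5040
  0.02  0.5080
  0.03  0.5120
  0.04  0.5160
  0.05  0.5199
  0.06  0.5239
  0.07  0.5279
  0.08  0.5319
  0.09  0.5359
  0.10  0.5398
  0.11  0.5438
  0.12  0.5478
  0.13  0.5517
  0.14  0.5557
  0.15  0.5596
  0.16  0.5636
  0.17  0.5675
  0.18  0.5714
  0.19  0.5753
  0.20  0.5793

£39.77

σ√T = 0.54·√0.1667 = 0.2205
d₁ = [ln(429/427) + (0.038 + 0.54²/2)·0.1667] / 0.2205 = [0.0047 + 0.0306] / 0.2205 = 0.1602 ≈ 0.16
d₂ = d₁ − σ√T = 0.1602 − 0.2205 = -0.0603 ≈ -0.06
exp(−rT) = exp(−0.038·0.1667) = 0.9937
N(d₁) = N(0.16) = 0.5636;  N(d₂) = N(-0.06) = 0.4761
C = 429·0.5636 − 427·0.9937·0.4761 = 241.7844 − 202.0139 = 39.7705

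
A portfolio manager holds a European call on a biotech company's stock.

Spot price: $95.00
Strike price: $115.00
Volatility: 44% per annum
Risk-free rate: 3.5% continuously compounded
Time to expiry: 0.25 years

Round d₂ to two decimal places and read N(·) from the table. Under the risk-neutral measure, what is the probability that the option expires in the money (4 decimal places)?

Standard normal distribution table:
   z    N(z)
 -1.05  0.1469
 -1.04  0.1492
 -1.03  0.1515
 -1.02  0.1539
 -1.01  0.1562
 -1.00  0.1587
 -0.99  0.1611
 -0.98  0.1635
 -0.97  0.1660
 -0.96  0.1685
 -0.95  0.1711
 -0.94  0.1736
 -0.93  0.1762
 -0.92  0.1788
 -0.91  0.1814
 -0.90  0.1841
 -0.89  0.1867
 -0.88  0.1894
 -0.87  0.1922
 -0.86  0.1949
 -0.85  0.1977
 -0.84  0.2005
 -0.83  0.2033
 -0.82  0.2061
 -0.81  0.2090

0.1736

σ√T = 0.44 × 0.5000 = 0.2200
d₁ = [ln(95/115) + (0.035 + 0.44²/2)·0.25] / 0.2200 = [-0.1911 + 0.0330] / 0.2200 = -0.7187 ≈ -0.72
d₂ = d₁ − σ√T = -0.7187 − 0.2200 = -0.9387 ≈ -0.94
Pr(exercise) under Q = N(d₂) = 0.1736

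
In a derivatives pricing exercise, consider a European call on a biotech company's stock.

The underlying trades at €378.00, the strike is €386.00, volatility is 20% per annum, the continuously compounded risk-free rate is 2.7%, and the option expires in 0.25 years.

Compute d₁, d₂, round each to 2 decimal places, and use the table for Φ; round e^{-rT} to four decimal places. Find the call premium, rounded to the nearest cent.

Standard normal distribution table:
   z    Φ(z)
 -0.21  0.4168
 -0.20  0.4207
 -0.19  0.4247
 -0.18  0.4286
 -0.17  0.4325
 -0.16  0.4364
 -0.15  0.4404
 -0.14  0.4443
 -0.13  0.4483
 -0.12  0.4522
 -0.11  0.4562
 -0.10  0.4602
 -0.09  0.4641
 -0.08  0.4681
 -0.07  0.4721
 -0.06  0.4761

σ√T = 0.2 × 0.5000 = 0.1000
d₁ = [ln(378/386) + (0.027 + 0.2²/2)·0.25] / 0.1000 = [-0.0209 + 0.0118] / 0.1000 = -0.0919 → -0.09
d₂ = d₁ − σ√T = -0.0919 − 0.1000 = -0.1919 → -0.19
exp(−rT) = exp(−0.027·0.25) = 0.9933
N(d₁) = N(-0.09) = 0.4641;  N(d₂) = N(-0.19) = 0.4247
C = 378·0.4641 − 386·0.9933·0.4247 = 175.4298 − 162.8358 = 12.5940

€12.59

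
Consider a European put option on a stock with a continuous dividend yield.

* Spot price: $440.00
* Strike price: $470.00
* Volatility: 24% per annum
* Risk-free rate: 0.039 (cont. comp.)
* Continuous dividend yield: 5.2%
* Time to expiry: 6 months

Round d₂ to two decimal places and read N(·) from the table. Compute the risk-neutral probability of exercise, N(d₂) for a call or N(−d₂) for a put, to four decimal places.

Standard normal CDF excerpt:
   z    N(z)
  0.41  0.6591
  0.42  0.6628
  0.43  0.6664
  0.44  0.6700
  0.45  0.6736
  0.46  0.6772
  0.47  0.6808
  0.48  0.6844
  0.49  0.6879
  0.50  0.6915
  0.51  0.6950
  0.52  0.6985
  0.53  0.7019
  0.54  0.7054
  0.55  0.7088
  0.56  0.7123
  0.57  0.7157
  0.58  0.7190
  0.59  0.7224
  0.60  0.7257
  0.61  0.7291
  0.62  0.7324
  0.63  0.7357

0.6950

T = 0.5;  σ√T = 0.1697
d₁ = [ln(440/470) + (0.039 − 0.052 + 0.24²/2)·0.5] / 0.1697 = [-0.0660 + 0.0079] / 0.1697 = -0.3421 which rounds to -0.34
d₂ = d₁ − σ√T = -0.3421 − 0.1697 = -0.5118 which rounds to -0.51
Risk-neutral Pr[S_T < K] = N(−d₂) = N(0.51) = 0.6950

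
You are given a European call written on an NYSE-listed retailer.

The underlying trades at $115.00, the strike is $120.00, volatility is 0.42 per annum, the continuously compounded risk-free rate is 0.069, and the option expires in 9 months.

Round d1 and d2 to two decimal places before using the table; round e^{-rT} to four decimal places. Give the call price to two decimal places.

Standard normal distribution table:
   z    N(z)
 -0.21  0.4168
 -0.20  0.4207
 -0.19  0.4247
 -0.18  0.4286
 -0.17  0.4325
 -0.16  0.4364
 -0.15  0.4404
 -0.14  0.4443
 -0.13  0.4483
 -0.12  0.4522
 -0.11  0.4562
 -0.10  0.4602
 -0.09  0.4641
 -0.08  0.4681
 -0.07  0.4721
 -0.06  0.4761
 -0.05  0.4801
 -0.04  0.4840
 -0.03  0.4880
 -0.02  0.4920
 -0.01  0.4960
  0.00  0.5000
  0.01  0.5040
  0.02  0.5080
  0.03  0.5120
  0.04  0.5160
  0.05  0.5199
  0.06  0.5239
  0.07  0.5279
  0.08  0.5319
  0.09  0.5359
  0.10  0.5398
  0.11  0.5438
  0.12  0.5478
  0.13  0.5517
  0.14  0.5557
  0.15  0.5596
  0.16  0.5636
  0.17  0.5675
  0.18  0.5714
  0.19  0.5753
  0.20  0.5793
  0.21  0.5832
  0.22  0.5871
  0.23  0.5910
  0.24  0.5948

σ√T = 0.42 × 0.8660 = 0.3637
d₁ = [ln(115/120) + (0.069 + 0.42²/2)·0.75] / 0.3637 = [-0.0426 + 0.1179] / 0.3637 = 0.2071 which rounds to 0.21
d₂ = d₁ − σ√T = 0.2071 − 0.3637 = -0.1566 which rounds to -0.16
exp(−rT) = exp(−0.069·0.75) = 0.9496
N(d₁) = N(0.21) = 0.5832;  N(d₂) = N(-0.16) = 0.4364
C = 115·0.5832 − 120·0.9496·0.4364 = 67.0680 − 49.7287 = 17.3393

$17.34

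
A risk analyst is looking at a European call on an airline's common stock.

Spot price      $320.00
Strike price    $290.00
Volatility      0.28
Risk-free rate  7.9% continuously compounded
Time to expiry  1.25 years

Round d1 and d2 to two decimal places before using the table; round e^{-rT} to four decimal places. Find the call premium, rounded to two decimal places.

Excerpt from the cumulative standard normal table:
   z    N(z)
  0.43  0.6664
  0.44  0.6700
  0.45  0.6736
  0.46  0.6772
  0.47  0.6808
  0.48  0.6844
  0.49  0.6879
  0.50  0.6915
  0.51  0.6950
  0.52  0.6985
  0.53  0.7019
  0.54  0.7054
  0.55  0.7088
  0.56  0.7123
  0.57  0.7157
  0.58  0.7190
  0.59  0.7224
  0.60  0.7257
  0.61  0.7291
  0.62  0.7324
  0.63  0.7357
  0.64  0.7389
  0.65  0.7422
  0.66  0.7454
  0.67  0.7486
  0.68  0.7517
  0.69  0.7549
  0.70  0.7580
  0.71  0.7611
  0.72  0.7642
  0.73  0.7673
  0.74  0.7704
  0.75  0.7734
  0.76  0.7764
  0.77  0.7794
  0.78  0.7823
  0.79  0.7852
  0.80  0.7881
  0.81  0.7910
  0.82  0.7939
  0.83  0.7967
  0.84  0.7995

$72.39

σ√T = 0.28·√1.25 = 0.3130
d₁ = [ln(320/290) + (0.079 + 0.28²/2)·1.25] / 0.3130 = [0.0984 + 0.1477] / 0.3130 = 0.7864 which rounds to 0.79
d₂ = d₁ − σ√T = 0.7864 − 0.3130 = 0.4734 which rounds to 0.47
e^(−rT) = e^(−0.079·1.25) = 0.9060
N(d₁) = N(0.79) = 0.7852;  N(d₂) = N(0.47) = 0.6808
C = 320·0.7852 − 290·0.9060·0.6808 = 251.2640 − 178.8734 = 72.3906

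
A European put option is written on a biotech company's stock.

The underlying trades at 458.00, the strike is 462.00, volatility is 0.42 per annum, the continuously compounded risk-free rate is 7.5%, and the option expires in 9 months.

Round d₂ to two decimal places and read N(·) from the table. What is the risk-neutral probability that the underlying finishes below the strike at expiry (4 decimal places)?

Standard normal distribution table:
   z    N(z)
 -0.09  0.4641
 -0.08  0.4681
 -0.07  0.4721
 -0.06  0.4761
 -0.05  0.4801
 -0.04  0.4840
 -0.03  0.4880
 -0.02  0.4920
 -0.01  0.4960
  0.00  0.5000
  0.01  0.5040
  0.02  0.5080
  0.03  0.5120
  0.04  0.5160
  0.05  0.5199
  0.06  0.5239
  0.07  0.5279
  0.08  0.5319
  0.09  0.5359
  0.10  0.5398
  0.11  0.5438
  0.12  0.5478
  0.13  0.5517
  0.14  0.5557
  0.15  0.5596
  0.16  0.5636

0.5199

σ√T = 0.42 × 0.8660 = 0.3637
ln(S/K) + (r + σ²/2)T = ln(458/462) + (0.075 + 0.42²/2)·0.75 = -0.0087 + 0.1224 = 0.1137
d₁ = 0.1137 / 0.3637 = 0.3126 which rounds to 0.31
d₂ = d₁ − σ√T = 0.3126 − 0.3637 = -0.0511 which rounds to -0.05
Risk-neutral Pr[S_T < K] = N(−d₂) = N(0.05) = 0.5199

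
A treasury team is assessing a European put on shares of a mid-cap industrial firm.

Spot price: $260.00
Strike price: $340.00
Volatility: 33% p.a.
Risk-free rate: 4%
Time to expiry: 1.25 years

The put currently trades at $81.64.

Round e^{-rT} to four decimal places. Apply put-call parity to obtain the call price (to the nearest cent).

$18.23

e^(−rT) = e^(−0.04·1.25) = 0.9512
Put-call parity: C − P = S − K·e^(−rT) = 260 − 340·0.9512 = 260 − 323.4080 = -63.4080
C = P + (C − P) = 81.64 + (-63.4080) = 18.2320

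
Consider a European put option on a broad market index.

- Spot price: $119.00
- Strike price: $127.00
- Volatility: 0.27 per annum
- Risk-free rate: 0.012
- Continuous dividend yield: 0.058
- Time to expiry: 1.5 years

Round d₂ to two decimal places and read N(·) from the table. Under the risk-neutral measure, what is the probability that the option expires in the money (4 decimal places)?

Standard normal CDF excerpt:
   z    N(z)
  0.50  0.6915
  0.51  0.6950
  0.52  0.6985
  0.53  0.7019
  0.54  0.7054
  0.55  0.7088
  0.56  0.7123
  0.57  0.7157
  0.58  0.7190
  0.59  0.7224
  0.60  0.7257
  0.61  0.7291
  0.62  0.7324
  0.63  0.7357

0.7157

σ√T = 0.27 × 1.2247 = 0.3307
d₁ = [ln(119/127) + (0.012 − 0.058 + ½·0.27²)·1.5] / (σ√T) = (-0.0651 − 0.0143) / 0.3307 = -0.2401 ≈ -0.24
d₂ = -0.2401 − 0.3307 = -0.5708 ≈ -0.57
Pr(exercise) under Q = N(−d₂) = N(0.57) = 0.7157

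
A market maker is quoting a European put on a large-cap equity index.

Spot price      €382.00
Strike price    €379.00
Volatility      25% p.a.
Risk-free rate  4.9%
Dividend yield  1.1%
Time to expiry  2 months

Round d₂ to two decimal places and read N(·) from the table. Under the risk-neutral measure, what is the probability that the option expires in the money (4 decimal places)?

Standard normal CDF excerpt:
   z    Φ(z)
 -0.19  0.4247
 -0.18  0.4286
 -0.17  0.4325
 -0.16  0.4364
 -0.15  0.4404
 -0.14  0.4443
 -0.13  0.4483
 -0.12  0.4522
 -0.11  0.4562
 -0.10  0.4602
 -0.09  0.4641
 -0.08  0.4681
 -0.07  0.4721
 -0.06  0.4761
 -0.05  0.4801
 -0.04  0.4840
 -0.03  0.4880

T = 0.1667;  σ√T = 0.1021
d₁ = [ln(382/379) + (0.049 − 0.011 + ½·0.25²)·0.1667] / (σ√T) = (0.0079 + 0.0115) / 0.1021 = 0.1903 ≈ 0.19
d₂ = 0.1903 − 0.1021 = 0.0883 ≈ 0.09
Risk-neutral Pr[S_T < K] = N(−d₂) = N(-0.09) = 0.4641

0.4641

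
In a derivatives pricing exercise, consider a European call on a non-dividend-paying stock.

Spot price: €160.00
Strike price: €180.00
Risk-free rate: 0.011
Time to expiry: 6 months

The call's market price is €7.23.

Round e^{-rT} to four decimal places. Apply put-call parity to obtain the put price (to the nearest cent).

€26.24

e^(−rT) = e^(−0.011·0.5) = 0.9945
Put-call parity: C − P = S − K·e^(−rT) = 160 − 180·0.9945 = 160 − 179.0100 = -19.0100
P = C − (C − P) = 7.23 − (-19.0100) = 26.2400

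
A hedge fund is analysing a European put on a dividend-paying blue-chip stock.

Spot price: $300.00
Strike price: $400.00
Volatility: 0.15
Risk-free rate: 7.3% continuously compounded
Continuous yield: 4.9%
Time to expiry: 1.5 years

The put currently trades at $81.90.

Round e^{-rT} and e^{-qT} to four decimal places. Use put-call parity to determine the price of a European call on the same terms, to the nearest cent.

e^(−qT) = e^(−0.049·1.5) = 0.9291;  e^(−rT) = e^(−0.073·1.5) = 0.8963
Put-call parity: C − P = S·e^(−qT) − K·e^(−rT) = 300·0.9291 − 400·0.8963 = 278.7300 − 358.5200 = -79.7900
C = P + (C − P) = 81.90 + (-79.7900) = 2.1100

$2.11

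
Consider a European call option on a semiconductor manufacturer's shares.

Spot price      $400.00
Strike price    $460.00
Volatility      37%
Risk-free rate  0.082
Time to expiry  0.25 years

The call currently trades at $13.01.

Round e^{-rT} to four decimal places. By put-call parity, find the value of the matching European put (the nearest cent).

e^(−rT) = e^(−0.082·0.25) = 0.9797
Put-call parity: C − P = S − K·e^(−rT) = 400 − 460·0.9797 = 400 − 450.6620 = -50.6620
P = C − (C − P) = 13.01 − (-50.6620) = 63.6720

$63.67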